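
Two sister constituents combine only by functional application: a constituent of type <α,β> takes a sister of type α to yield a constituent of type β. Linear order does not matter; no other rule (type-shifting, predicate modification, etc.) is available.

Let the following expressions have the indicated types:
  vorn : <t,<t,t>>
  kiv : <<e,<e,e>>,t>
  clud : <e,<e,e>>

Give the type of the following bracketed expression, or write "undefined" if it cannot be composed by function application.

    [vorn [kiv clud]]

[kiv clud]: functor kiv : <<e,<e,e>>,t>, argument clud : <e,<e,e>>; result t.
[vorn [kiv clud]]: functor vorn : <t,<t,t>>, argument [kiv clud] : t; result <t,t>.

<t,t>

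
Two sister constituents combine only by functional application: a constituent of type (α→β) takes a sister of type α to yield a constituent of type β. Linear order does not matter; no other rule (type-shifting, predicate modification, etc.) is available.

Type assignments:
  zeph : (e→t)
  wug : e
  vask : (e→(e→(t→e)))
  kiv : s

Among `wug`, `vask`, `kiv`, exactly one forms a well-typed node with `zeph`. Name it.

wug — combines: zeph : (e→t) takes wug : e as argument, giving t.
vask : (e→(e→(t→e))) — does not combine with zeph.
kiv : s — does not combine with zeph.

wug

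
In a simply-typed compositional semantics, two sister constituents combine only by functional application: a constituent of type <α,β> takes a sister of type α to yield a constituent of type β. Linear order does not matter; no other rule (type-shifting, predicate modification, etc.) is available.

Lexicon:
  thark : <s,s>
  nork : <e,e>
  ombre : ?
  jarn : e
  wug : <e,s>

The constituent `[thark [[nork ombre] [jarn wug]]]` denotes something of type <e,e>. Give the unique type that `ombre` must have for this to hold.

At [thark [[nork ombre] [jarn wug]]] (required: <e,e>): thark is <s,s>, which is not a function with range <e,e>; hence [[nork ombre] [jarn wug]] is the functor — type <<s,s>,<e,e>>.
At [[nork ombre] [jarn wug]] (required: <<s,s>,<e,e>>): [jarn wug] is s, which is not a function with range <<s,s>,<e,e>>; hence [nork ombre] is the functor — type <s,<<s,s>,<e,e>>>.
At [nork ombre] (required: <s,<<s,s>,<e,e>>>): nork is <e,e>, which is not a function with range <s,<<s,s>,<e,e>>>; hence ombre is the functor — type <<e,e>,<s,<<s,s>,<e,e>>>>.

<<e,e>,<s,<<s,s>,<e,e>>>>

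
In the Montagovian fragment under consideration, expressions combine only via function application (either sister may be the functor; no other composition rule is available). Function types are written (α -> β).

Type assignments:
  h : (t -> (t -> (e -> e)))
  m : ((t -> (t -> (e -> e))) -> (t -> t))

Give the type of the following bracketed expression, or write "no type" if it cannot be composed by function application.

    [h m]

[h m]: m is ((t -> (t -> (e -> e))) -> (t -> t)), h is (t -> (t -> (e -> e))); result (t -> t).

(t -> t)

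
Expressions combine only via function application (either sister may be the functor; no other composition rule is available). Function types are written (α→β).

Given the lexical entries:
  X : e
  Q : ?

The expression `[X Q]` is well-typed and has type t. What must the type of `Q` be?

[X Q] is required to be t. X : e cannot yield t as functor, so Q : (e→t).

(e→t)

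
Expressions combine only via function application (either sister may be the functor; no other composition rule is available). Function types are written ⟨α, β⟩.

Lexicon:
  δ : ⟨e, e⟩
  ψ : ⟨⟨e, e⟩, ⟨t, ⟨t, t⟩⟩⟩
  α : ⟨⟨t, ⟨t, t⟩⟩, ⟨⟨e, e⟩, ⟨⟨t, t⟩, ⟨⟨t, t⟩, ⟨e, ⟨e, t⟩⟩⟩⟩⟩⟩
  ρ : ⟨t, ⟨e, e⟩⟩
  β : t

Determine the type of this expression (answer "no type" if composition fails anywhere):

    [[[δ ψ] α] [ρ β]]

[δ ψ]: functor ψ : ⟨⟨e, e⟩, ⟨t, ⟨t, t⟩⟩⟩, argument δ : ⟨e, e⟩; result ⟨t, ⟨t, t⟩⟩.
[[δ ψ] α]: functor α : ⟨⟨t, ⟨t, t⟩⟩, ⟨⟨e, e⟩, ⟨⟨t, t⟩, ⟨⟨t, t⟩, ⟨e, ⟨e, t⟩⟩⟩⟩⟩⟩, argument [δ ψ] : ⟨t, ⟨t, t⟩⟩; result ⟨⟨e, e⟩, ⟨⟨t, t⟩, ⟨⟨t, t⟩, ⟨e, ⟨e, t⟩⟩⟩⟩⟩.
[ρ β]: functor ρ : ⟨t, ⟨e, e⟩⟩, argument β : t; result ⟨e, e⟩.
[[[δ ψ] α] [ρ β]]: functor [[δ ψ] α] : ⟨⟨e, e⟩, ⟨⟨t, t⟩, ⟨⟨t, t⟩, ⟨e, ⟨e, t⟩⟩⟩⟩⟩, argument [ρ β] : ⟨e, e⟩; result ⟨⟨t, t⟩, ⟨⟨t, t⟩, ⟨e, ⟨e, t⟩⟩⟩⟩.

⟨⟨t, t⟩, ⟨⟨t, t⟩, ⟨e, ⟨e, t⟩⟩⟩⟩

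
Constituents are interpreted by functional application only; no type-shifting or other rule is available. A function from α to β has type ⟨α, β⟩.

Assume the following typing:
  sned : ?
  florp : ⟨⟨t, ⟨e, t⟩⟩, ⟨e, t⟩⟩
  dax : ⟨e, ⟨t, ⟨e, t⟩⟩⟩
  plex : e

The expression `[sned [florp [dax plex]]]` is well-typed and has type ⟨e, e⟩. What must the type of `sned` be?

For [sned [florp [dax plex]]] to have type ⟨e, e⟩ with [florp [dax plex]] of type ⟨e, t⟩, sned must be the function: sned : ⟨⟨e, t⟩, ⟨e, e⟩⟩.

⟨⟨e, t⟩, ⟨e, e⟩⟩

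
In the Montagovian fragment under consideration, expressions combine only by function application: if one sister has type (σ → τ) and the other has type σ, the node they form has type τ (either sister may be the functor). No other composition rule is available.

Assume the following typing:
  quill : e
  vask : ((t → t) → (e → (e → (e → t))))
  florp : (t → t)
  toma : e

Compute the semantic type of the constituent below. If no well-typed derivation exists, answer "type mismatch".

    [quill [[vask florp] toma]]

[vask florp] — vask of type ((t → t) → (e → (e → (e → t)))) combines with florp of type (t → t): type (e → (e → (e → t))).
[[vask florp] toma] — [vask florp] of type (e → (e → (e → t))) combines with toma of type e: type (e → (e → t)).
[quill [[vask florp] toma]] — [[vask florp] toma] of type (e → (e → t)) combines with quill of type e: type (e → t).

(e → t)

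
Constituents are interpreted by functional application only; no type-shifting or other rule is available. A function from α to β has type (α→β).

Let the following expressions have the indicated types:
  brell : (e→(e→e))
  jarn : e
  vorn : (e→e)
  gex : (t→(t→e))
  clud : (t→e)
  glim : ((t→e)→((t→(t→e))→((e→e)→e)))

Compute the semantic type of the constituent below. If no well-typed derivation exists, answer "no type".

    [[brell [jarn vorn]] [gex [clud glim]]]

[jarn vorn]: (e→e) applied to e yields e.
[brell [jarn vorn]]: (e→(e→e)) applied to e yields (e→e).
[clud glim]: ((t→e)→((t→(t→e))→((e→e)→e))) applied to (t→e) yields ((t→(t→e))→((e→e)→e)).
[gex [clud glim]]: ((t→(t→e))→((e→e)→e)) applied to (t→(t→e)) yields ((e→e)→e).
[[brell [jarn vorn]] [gex [clud glim]]]: ((e→e)→e) applied to (e→e) yields e.

e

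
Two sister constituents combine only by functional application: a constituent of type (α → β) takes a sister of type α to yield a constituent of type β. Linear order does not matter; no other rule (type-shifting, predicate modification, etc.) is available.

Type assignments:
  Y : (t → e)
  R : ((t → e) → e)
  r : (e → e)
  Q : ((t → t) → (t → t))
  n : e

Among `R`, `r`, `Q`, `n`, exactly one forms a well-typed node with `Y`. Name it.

R

R — combines: R : ((t → e) → e) takes Y : (t → e) as argument, giving e.
r : (e → e) — Y needs t; r needs e; neither fits.
Q : ((t → t) → (t → t)) — Y needs t; Q needs (t → t); neither fits.
n : e — Y needs t; n needs nothing (atomic); neither fits.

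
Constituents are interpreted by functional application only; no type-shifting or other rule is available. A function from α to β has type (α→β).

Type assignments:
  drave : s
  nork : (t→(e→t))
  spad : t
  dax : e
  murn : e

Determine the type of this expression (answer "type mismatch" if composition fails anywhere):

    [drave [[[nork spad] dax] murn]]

[nork spad]: nork is (t→(e→t)), spad is t; result (e→t).
[[nork spad] dax]: [nork spad] is (e→t), dax is e; result t.
[[[nork spad] dax] murn]: t and e cannot combine by function application — type clash.

type mismatch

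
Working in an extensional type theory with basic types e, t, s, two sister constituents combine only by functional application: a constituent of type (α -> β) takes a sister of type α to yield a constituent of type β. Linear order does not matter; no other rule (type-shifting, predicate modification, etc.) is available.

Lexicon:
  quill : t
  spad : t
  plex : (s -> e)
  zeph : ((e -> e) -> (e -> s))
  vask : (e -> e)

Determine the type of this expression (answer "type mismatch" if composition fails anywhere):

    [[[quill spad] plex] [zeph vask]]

[quill spad]: t with t — neither is a function whose domain matches the other; composition fails here.

type mismatch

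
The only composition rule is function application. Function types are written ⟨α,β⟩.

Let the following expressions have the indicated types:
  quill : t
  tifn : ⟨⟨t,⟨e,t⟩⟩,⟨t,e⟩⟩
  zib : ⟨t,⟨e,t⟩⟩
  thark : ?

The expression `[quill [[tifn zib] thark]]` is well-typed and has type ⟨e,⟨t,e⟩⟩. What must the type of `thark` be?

⟨⟨t,e⟩,⟨t,⟨e,⟨t,e⟩⟩⟩⟩

[quill [[tifn zib] thark]] is required to be ⟨e,⟨t,e⟩⟩. quill : t cannot yield ⟨e,⟨t,e⟩⟩ as functor, so [[tifn zib] thark] : ⟨t,⟨e,⟨t,e⟩⟩⟩.
[[tifn zib] thark] is required to be ⟨t,⟨e,⟨t,e⟩⟩⟩. [tifn zib] : ⟨t,e⟩ cannot yield ⟨t,⟨e,⟨t,e⟩⟩⟩ as functor, so thark : ⟨⟨t,e⟩,⟨t,⟨e,⟨t,e⟩⟩⟩⟩.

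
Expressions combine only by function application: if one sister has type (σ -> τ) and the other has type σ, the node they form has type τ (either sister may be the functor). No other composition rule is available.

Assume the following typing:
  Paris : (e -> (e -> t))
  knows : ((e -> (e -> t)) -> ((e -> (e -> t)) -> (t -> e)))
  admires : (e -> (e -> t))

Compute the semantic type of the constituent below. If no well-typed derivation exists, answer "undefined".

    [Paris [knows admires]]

[knows admires]: ((e -> (e -> t)) -> ((e -> (e -> t)) -> (t -> e))) applied to (e -> (e -> t)) yields ((e -> (e -> t)) -> (t -> e)).
[Paris [knows admires]]: ((e -> (e -> t)) -> (t -> e)) applied to (e -> (e -> t)) yields (t -> e).

(t -> e)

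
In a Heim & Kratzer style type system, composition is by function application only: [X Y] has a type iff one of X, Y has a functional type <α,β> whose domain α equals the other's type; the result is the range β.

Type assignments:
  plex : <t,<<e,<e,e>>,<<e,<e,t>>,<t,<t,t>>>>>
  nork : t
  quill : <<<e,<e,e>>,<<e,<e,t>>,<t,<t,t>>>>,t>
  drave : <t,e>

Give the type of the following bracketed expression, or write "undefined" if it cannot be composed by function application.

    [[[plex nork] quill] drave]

e

[plex nork] — plex of type <t,<<e,<e,e>>,<<e,<e,t>>,<t,<t,t>>>>> combines with nork of type t: type <<e,<e,e>>,<<e,<e,t>>,<t,<t,t>>>>.
[[plex nork] quill] — quill of type <<<e,<e,e>>,<<e,<e,t>>,<t,<t,t>>>>,t> combines with [plex nork] of type <<e,<e,e>>,<<e,<e,t>>,<t,<t,t>>>>: type t.
[[[plex nork] quill] drave] — drave of type <t,e> combines with [[plex nork] quill] of type t: type e.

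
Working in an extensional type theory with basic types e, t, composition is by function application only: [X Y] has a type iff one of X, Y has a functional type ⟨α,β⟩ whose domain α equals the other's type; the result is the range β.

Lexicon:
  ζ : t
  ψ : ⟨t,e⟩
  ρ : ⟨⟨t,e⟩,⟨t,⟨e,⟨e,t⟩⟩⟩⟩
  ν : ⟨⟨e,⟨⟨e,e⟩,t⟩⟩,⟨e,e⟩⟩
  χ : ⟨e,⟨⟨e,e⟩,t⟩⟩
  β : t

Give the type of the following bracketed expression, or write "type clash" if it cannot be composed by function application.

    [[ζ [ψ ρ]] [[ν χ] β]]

type clash

[ψ ρ]: ⟨⟨t,e⟩,⟨t,⟨e,⟨e,t⟩⟩⟩⟩ applied to ⟨t,e⟩ yields ⟨t,⟨e,⟨e,t⟩⟩⟩.
[ζ [ψ ρ]]: ⟨t,⟨e,⟨e,t⟩⟩⟩ applied to t yields ⟨e,⟨e,t⟩⟩.
[ν χ]: ⟨⟨e,⟨⟨e,e⟩,t⟩⟩,⟨e,e⟩⟩ applied to ⟨e,⟨⟨e,e⟩,t⟩⟩ yields ⟨e,e⟩.
[[ν χ] β]: ⟨e,e⟩ with t — neither is a function whose domain matches the other; composition fails here.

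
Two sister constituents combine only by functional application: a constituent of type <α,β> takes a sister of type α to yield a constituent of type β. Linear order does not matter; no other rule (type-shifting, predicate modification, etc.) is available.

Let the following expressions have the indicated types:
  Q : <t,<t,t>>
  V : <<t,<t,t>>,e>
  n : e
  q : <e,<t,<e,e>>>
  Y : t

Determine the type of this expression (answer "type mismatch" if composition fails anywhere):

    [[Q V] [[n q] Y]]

[Q V] — V of type <<t,<t,t>>,e> combines with Q of type <t,<t,t>>: type e.
[n q] — q of type <e,<t,<e,e>>> combines with n of type e: type <t,<e,e>>.
[[n q] Y] — [n q] of type <t,<e,e>> combines with Y of type t: type <e,e>.
[[Q V] [[n q] Y]] — [[n q] Y] of type <e,e> combines with [Q V] of type e: type e.

e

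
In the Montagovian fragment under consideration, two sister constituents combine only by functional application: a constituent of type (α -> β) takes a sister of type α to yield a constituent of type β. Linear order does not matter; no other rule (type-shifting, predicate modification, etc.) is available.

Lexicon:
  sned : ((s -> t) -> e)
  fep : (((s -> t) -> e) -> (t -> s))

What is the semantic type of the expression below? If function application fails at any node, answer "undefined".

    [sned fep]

(t -> s)

At [sned fep], fep : (((s -> t) -> e) -> (t -> s)) takes sned : ((s -> t) -> e), giving (t -> s).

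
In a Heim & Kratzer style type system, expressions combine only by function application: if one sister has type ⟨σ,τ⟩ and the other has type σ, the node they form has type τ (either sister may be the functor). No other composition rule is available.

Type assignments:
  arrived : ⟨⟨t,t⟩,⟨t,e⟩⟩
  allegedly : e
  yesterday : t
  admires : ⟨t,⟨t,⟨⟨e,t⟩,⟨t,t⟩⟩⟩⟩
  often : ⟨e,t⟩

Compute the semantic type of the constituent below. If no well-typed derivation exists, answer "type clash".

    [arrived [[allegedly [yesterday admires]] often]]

type clash

At [yesterday admires], admires : ⟨t,⟨t,⟨⟨e,t⟩,⟨t,t⟩⟩⟩⟩ takes yesterday : t, giving ⟨t,⟨⟨e,t⟩,⟨t,t⟩⟩⟩.
At [allegedly [yesterday admires]]: neither e nor ⟨t,⟨⟨e,t⟩,⟨t,t⟩⟩⟩ can take the other as argument; the node is ill-typed.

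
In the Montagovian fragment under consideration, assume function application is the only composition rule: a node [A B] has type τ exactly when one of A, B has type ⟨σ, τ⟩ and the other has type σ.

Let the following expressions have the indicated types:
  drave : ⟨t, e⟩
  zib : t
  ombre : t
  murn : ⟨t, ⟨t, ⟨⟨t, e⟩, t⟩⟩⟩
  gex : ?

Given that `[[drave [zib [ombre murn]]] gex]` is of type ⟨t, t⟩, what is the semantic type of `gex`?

[[drave [zib [ombre murn]]] gex] must have type ⟨t, t⟩. The sister [drave [zib [ombre murn]]] has type t; that is not a function onto ⟨t, t⟩, so gex must be the functor, of type ⟨t, ⟨t, t⟩⟩.

⟨t, ⟨t, t⟩⟩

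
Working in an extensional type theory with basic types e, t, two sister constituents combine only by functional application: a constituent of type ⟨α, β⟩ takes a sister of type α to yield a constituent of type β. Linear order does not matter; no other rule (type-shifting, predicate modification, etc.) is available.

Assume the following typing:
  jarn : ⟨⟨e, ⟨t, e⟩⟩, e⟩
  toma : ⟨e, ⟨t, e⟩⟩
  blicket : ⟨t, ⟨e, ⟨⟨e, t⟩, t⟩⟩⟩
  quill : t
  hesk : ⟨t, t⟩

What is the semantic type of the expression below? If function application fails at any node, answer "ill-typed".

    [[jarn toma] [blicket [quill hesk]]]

[jarn toma]: functor jarn : ⟨⟨e, ⟨t, e⟩⟩, e⟩, argument toma : ⟨e, ⟨t, e⟩⟩; result e.
[quill hesk]: functor hesk : ⟨t, t⟩, argument quill : t; result t.
[blicket [quill hesk]]: functor blicket : ⟨t, ⟨e, ⟨⟨e, t⟩, t⟩⟩⟩, argument [quill hesk] : t; result ⟨e, ⟨⟨e, t⟩, t⟩⟩.
[[jarn toma] [blicket [quill hesk]]]: functor [blicket [quill hesk]] : ⟨e, ⟨⟨e, t⟩, t⟩⟩, argument [jarn toma] : e; result ⟨⟨e, t⟩, t⟩.

⟨⟨e, t⟩, t⟩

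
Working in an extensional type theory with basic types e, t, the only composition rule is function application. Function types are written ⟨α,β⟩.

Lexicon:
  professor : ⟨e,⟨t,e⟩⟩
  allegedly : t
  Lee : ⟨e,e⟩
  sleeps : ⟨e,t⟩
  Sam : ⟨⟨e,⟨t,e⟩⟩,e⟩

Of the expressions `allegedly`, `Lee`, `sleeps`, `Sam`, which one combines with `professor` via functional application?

allegedly : t — neither side's domain matches the other.
Lee : ⟨e,e⟩ — neither side's domain matches the other.
sleeps : ⟨e,t⟩ — neither side's domain matches the other.
Sam — combines: Sam : ⟨⟨e,⟨t,e⟩⟩,e⟩ takes professor : ⟨e,⟨t,e⟩⟩ as argument, giving e.

Sam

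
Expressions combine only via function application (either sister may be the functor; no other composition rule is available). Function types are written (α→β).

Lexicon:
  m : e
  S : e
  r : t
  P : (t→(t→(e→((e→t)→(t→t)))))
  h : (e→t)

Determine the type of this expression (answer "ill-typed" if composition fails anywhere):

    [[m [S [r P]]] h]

ill-typed

[r P]: functor P : (t→(t→(e→((e→t)→(t→t))))), argument r : t; result (t→(e→((e→t)→(t→t)))).
At [S [r P]]: neither e nor (t→(e→((e→t)→(t→t)))) can take the other as argument; the node is ill-typed.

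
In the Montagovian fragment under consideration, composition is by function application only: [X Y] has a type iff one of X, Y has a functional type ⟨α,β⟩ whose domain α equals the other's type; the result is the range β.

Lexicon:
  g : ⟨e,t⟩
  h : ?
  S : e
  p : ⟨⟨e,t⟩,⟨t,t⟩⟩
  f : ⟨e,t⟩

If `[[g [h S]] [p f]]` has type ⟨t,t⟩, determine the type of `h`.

[[g [h S]] [p f]] must have type ⟨t,t⟩. The sister [p f] has type ⟨t,t⟩; that is not a function onto ⟨t,t⟩, so [g [h S]] must be the functor, of type ⟨⟨t,t⟩,⟨t,t⟩⟩.
[g [h S]] must have type ⟨⟨t,t⟩,⟨t,t⟩⟩. The sister g has type ⟨e,t⟩; that is not a function onto ⟨⟨t,t⟩,⟨t,t⟩⟩, so [h S] must be the functor, of type ⟨⟨e,t⟩,⟨⟨t,t⟩,⟨t,t⟩⟩⟩.
[h S] must have type ⟨⟨e,t⟩,⟨⟨t,t⟩,⟨t,t⟩⟩⟩. The sister S has type e; that is not a function onto ⟨⟨e,t⟩,⟨⟨t,t⟩,⟨t,t⟩⟩⟩, so h must be the functor, of type ⟨e,⟨⟨e,t⟩,⟨⟨t,t⟩,⟨t,t⟩⟩⟩⟩.

⟨e,⟨⟨e,t⟩,⟨⟨t,t⟩,⟨t,t⟩⟩⟩⟩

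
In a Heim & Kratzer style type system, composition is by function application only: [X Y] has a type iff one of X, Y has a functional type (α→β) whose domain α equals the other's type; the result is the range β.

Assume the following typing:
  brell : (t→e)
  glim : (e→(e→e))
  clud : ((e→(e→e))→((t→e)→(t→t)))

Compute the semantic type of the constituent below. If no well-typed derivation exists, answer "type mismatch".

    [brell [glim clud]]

(t→t)

[glim clud]: ((e→(e→e))→((t→e)→(t→t))) applied to (e→(e→e)) yields ((t→e)→(t→t)).
[brell [glim clud]]: ((t→e)→(t→t)) applied to (t→e) yields (t→t).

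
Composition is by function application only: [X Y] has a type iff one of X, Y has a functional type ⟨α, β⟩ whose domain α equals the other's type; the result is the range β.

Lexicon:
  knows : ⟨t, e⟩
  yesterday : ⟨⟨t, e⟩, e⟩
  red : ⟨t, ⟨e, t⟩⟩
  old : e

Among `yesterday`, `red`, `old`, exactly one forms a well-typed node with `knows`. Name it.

yesterday

yesterday — combines: yesterday : ⟨⟨t, e⟩, e⟩ takes knows : ⟨t, e⟩ as argument, giving e.
red : ⟨t, ⟨e, t⟩⟩ — no; knows wants t, and red wants t.
old : e — no; knows wants t, and old wants nothing (atomic).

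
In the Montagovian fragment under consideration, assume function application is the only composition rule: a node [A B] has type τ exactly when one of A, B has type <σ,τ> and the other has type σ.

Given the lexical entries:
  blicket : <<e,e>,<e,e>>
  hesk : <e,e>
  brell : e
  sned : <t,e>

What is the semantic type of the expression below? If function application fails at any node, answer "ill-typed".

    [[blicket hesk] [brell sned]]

[blicket hesk]: <<e,e>,<e,e>> applied to <e,e> yields <e,e>.
[brell sned]: e and <t,e> cannot combine by function application — type clash.

ill-typed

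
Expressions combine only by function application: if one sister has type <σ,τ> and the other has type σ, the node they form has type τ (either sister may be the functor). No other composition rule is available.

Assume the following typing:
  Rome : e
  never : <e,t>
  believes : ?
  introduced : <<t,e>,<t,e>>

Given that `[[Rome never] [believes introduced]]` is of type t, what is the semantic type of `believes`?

<<<t,e>,<t,e>>,<t,t>>

At [[Rome never] [believes introduced]] (required: t): [Rome never] is t, which is not a function with range t; hence [believes introduced] is the functor — type <t,t>.
At [believes introduced] (required: <t,t>): introduced is <<t,e>,<t,e>>, which is not a function with range <t,t>; hence believes is the functor — type <<<t,e>,<t,e>>,<t,t>>.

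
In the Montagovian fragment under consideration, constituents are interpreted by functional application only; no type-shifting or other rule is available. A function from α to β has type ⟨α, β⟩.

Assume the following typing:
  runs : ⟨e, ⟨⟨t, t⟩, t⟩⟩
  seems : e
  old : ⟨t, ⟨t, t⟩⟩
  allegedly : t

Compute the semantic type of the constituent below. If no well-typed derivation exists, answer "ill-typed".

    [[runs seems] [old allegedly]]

t

[runs seems]: functor runs : ⟨e, ⟨⟨t, t⟩, t⟩⟩, argument seems : e; result ⟨⟨t, t⟩, t⟩.
[old allegedly]: functor old : ⟨t, ⟨t, t⟩⟩, argument allegedly : t; result ⟨t, t⟩.
[[runs seems] [old allegedly]]: functor [runs seems] : ⟨⟨t, t⟩, t⟩, argument [old allegedly] : ⟨t, t⟩; result t.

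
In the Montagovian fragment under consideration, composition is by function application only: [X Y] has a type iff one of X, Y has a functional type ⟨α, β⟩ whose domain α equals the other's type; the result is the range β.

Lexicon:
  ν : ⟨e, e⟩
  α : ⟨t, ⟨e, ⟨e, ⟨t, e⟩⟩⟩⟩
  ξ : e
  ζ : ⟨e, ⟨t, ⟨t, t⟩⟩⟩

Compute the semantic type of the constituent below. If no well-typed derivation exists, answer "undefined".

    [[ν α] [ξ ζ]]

undefined

[ν α]: ⟨e, e⟩ with ⟨t, ⟨e, ⟨e, ⟨t, e⟩⟩⟩⟩ — neither is a function whose domain matches the other; composition fails here.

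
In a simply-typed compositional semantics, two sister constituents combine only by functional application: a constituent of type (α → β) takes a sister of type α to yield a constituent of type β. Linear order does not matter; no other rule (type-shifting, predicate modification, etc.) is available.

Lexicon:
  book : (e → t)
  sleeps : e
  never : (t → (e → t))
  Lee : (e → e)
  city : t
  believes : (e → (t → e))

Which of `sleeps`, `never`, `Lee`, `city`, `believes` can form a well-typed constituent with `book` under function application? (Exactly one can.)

sleeps

sleeps — combines: book : (e → t) takes sleeps : e as argument, giving t.
never : (t → (e → t)) — book needs e; never needs t; neither fits.
Lee : (e → e) — book needs e; Lee needs e; neither fits.
city : t — book needs e; city needs nothing (atomic); neither fits.
believes : (e → (t → e)) — book needs e; believes needs e; neither fits.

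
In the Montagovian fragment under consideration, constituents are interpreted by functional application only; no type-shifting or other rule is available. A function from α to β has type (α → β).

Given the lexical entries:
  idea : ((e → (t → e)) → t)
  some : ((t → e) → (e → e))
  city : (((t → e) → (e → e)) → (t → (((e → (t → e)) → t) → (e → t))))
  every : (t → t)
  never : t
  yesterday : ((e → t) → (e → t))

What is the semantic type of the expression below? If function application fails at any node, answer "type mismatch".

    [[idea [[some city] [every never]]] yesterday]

At [some city], city : (((t → e) → (e → e)) → (t → (((e → (t → e)) → t) → (e → t)))) takes some : ((t → e) → (e → e)), giving (t → (((e → (t → e)) → t) → (e → t))).
At [every never], every : (t → t) takes never : t, giving t.
At [[some city] [every never]], [some city] : (t → (((e → (t → e)) → t) → (e → t))) takes [every never] : t, giving (((e → (t → e)) → t) → (e → t)).
At [idea [[some city] [every never]]], [[some city] [every never]] : (((e → (t → e)) → t) → (e → t)) takes idea : ((e → (t → e)) → t), giving (e → t).
At [[idea [[some city] [every never]]] yesterday], yesterday : ((e → t) → (e → t)) takes [idea [[some city] [every never]]] : (e → t), giving (e → t).

(e → t)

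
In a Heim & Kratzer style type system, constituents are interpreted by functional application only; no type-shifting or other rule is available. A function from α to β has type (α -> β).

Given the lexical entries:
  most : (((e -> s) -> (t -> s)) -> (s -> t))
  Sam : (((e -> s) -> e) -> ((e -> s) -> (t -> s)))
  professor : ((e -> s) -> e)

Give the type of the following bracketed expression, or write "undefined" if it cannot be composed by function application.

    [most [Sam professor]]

[Sam professor]: Sam is (((e -> s) -> e) -> ((e -> s) -> (t -> s))), professor is ((e -> s) -> e); result ((e -> s) -> (t -> s)).
[most [Sam professor]]: most is (((e -> s) -> (t -> s)) -> (s -> t)), [Sam professor] is ((e -> s) -> (t -> s)); result (s -> t).

(s -> t)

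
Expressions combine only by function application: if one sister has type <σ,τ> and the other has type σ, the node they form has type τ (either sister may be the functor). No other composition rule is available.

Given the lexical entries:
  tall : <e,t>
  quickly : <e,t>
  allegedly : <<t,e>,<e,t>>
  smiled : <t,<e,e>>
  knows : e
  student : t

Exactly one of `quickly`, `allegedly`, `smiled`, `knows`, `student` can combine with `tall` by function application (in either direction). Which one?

quickly : <e,t> — neither side's domain matches the other.
allegedly : <<t,e>,<e,t>> — neither side's domain matches the other.
smiled : <t,<e,e>> — neither side's domain matches the other.
knows — combines: tall : <e,t> takes knows : e as argument, giving t.
student : t — neither side's domain matches the other.

knows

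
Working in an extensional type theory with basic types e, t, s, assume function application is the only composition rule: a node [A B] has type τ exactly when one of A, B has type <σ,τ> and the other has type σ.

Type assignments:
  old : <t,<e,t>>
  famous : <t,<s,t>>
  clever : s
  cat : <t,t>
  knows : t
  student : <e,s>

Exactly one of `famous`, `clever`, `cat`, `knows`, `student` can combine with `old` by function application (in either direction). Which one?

famous : <t,<s,t>> — neither side's domain matches the other.
clever : s — neither side's domain matches the other.
cat : <t,t> — neither side's domain matches the other.
knows — combines: old : <t,<e,t>> takes knows : t as argument, giving <e,t>.
student : <e,s> — neither side's domain matches the other.

knows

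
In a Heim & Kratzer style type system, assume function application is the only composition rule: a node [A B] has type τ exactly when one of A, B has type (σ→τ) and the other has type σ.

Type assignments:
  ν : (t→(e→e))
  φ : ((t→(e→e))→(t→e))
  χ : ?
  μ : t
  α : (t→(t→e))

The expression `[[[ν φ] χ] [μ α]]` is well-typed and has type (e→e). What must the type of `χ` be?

At [[[ν φ] χ] [μ α]] (required: (e→e)): [μ α] is (t→e), which is not a function with range (e→e); hence [[ν φ] χ] is the functor — type ((t→e)→(e→e)).
At [[ν φ] χ] (required: ((t→e)→(e→e))): [ν φ] is (t→e), which is not a function with range ((t→e)→(e→e)); hence χ is the functor — type ((t→e)→((t→e)→(e→e))).

((t→e)→((t→e)→(e→e)))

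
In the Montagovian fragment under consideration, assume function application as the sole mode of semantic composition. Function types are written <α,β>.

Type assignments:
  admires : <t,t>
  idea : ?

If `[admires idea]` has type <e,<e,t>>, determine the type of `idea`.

For [admires idea] to have type <e,<e,t>> with admires of type <t,t>, idea must be the function: idea : <<t,t>,<e,<e,t>>>.

<<t,t>,<e,<e,t>>>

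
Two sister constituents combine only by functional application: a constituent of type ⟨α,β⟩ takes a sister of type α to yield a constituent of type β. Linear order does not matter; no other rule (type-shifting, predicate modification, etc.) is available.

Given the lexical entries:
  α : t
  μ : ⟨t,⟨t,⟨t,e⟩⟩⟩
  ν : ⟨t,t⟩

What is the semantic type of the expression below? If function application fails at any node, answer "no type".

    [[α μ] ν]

no type

[α μ]: functor μ : ⟨t,⟨t,⟨t,e⟩⟩⟩, argument α : t; result ⟨t,⟨t,e⟩⟩.
[[α μ] ν]: ⟨t,⟨t,e⟩⟩ and ⟨t,t⟩ cannot combine by function application — type clash.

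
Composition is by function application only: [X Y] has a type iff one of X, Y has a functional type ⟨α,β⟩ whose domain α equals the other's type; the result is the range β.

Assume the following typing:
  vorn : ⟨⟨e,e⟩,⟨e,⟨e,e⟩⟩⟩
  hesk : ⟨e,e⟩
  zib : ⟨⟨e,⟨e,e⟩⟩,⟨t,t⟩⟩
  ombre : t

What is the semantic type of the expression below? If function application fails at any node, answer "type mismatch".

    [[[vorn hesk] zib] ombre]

t

[vorn hesk]: vorn is ⟨⟨e,e⟩,⟨e,⟨e,e⟩⟩⟩, hesk is ⟨e,e⟩; result ⟨e,⟨e,e⟩⟩.
[[vorn hesk] zib]: zib is ⟨⟨e,⟨e,e⟩⟩,⟨t,t⟩⟩, [vorn hesk] is ⟨e,⟨e,e⟩⟩; result ⟨t,t⟩.
[[[vorn hesk] zib] ombre]: [[vorn hesk] zib] is ⟨t,t⟩, ombre is t; result t.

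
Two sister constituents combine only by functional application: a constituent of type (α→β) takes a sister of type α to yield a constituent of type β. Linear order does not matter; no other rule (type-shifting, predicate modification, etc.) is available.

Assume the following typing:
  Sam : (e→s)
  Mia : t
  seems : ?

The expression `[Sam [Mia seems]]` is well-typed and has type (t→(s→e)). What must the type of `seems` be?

(t→((e→s)→(t→(s→e))))

[Sam [Mia seems]] is required to be (t→(s→e)). Sam : (e→s) cannot yield (t→(s→e)) as functor, so [Mia seems] : ((e→s)→(t→(s→e))).
[Mia seems] is required to be ((e→s)→(t→(s→e))). Mia : t cannot yield ((e→s)→(t→(s→e))) as functor, so seems : (t→((e→s)→(t→(s→e)))).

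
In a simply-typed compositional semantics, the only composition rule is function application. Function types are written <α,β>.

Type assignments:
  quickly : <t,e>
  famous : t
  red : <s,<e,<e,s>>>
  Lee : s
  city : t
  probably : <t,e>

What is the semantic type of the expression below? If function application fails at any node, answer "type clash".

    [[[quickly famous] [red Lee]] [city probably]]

s

[quickly famous] — quickly of type <t,e> combines with famous of type t: type e.
[red Lee] — red of type <s,<e,<e,s>>> combines with Lee of type s: type <e,<e,s>>.
[[quickly famous] [red Lee]] — [red Lee] of type <e,<e,s>> combines with [quickly famous] of type e: type <e,s>.
[city probably] — probably of type <t,e> combines with city of type t: type e.
[[[quickly famous] [red Lee]] [city probably]] — [[quickly famous] [red Lee]] of type <e,s> combines with [city probably] of type e: type s.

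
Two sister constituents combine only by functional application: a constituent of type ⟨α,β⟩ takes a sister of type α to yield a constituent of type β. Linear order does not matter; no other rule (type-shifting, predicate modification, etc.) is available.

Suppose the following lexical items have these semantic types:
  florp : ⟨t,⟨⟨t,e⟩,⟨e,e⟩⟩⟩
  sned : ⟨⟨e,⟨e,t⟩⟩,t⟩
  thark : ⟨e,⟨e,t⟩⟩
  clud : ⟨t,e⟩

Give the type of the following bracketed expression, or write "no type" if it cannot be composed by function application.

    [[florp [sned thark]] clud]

[sned thark] — sned of type ⟨⟨e,⟨e,t⟩⟩,t⟩ combines with thark of type ⟨e,⟨e,t⟩⟩: type t.
[florp [sned thark]] — florp of type ⟨t,⟨⟨t,e⟩,⟨e,e⟩⟩⟩ combines with [sned thark] of type t: type ⟨⟨t,e⟩,⟨e,e⟩⟩.
[[florp [sned thark]] clud] — [florp [sned thark]] of type ⟨⟨t,e⟩,⟨e,e⟩⟩ combines with clud of type ⟨t,e⟩: type ⟨e,e⟩.

⟨e,e⟩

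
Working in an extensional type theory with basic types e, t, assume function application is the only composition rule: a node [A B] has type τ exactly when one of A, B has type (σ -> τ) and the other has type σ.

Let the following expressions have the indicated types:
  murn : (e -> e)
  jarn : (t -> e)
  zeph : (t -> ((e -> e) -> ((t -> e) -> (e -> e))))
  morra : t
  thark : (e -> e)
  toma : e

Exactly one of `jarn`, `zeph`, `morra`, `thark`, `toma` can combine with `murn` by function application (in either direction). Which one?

jarn : (t -> e) — does not combine with murn.
zeph : (t -> ((e -> e) -> ((t -> e) -> (e -> e)))) — does not combine with murn.
morra : t — does not combine with murn.
thark : (e -> e) — does not combine with murn.
toma — combines: murn : (e -> e) takes toma : e as argument, giving e.

toma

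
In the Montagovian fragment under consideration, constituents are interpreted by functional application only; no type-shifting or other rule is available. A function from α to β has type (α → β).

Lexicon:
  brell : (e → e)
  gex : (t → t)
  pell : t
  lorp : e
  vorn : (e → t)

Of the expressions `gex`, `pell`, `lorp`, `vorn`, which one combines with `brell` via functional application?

gex : (t → t) — does not combine with brell.
pell : t — does not combine with brell.
lorp — combines: brell : (e → e) takes lorp : e as argument, giving e.
vorn : (e → t) — does not combine with brell.

lorp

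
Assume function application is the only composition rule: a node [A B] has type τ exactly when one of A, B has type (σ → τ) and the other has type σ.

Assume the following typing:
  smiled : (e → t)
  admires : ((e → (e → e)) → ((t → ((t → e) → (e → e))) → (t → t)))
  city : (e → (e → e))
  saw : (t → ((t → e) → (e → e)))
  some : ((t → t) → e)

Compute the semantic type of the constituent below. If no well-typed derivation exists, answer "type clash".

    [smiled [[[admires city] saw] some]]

t

[admires city]: functor admires : ((e → (e → e)) → ((t → ((t → e) → (e → e))) → (t → t))), argument city : (e → (e → e)); result ((t → ((t → e) → (e → e))) → (t → t)).
[[admires city] saw]: functor [admires city] : ((t → ((t → e) → (e → e))) → (t → t)), argument saw : (t → ((t → e) → (e → e))); result (t → t).
[[[admires city] saw] some]: functor some : ((t → t) → e), argument [[admires city] saw] : (t → t); result e.
[smiled [[[admires city] saw] some]]: functor smiled : (e → t), argument [[[admires city] saw] some] : e; result t.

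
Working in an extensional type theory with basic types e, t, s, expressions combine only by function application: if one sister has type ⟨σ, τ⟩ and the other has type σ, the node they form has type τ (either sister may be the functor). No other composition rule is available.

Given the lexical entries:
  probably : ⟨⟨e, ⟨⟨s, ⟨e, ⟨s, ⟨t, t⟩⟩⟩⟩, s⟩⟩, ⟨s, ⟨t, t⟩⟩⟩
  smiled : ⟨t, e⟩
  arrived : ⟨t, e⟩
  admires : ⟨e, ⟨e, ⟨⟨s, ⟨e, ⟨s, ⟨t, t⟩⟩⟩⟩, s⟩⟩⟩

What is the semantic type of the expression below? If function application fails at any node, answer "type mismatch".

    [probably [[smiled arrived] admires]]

type mismatch

[smiled arrived]: ⟨t, e⟩ with ⟨t, e⟩ — neither is a function whose domain matches the other; composition fails here.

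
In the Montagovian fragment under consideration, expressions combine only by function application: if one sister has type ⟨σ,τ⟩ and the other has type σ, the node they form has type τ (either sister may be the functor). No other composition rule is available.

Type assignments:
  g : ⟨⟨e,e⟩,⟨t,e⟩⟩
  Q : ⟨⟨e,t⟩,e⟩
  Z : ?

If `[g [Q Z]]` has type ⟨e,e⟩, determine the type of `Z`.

⟨⟨⟨e,t⟩,e⟩,⟨⟨⟨e,e⟩,⟨t,e⟩⟩,⟨e,e⟩⟩⟩

[g [Q Z]] is required to be ⟨e,e⟩. g : ⟨⟨e,e⟩,⟨t,e⟩⟩ cannot yield ⟨e,e⟩ as functor, so [Q Z] : ⟨⟨⟨e,e⟩,⟨t,e⟩⟩,⟨e,e⟩⟩.
[Q Z] is required to be ⟨⟨⟨e,e⟩,⟨t,e⟩⟩,⟨e,e⟩⟩. Q : ⟨⟨e,t⟩,e⟩ cannot yield ⟨⟨⟨e,e⟩,⟨t,e⟩⟩,⟨e,e⟩⟩ as functor, so Z : ⟨⟨⟨e,t⟩,e⟩,⟨⟨⟨e,e⟩,⟨t,e⟩⟩,⟨e,e⟩⟩⟩.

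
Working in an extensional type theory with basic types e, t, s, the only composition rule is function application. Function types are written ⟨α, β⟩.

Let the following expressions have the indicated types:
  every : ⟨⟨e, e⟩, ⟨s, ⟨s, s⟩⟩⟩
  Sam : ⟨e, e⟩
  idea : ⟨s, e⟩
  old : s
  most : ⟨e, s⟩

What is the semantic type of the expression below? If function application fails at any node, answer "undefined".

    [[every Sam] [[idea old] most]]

⟨s, s⟩

[every Sam]: functor every : ⟨⟨e, e⟩, ⟨s, ⟨s, s⟩⟩⟩, argument Sam : ⟨e, e⟩; result ⟨s, ⟨s, s⟩⟩.
[idea old]: functor idea : ⟨s, e⟩, argument old : s; result e.
[[idea old] most]: functor most : ⟨e, s⟩, argument [idea old] : e; result s.
[[every Sam] [[idea old] most]]: functor [every Sam] : ⟨s, ⟨s, s⟩⟩, argument [[idea old] most] : s; result ⟨s, s⟩.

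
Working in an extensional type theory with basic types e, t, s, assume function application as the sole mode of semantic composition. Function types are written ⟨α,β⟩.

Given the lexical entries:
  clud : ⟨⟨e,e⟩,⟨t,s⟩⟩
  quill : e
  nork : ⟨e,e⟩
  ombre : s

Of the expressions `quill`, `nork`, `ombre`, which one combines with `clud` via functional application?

nork

quill : e — neither side's domain matches the other.
nork — combines: clud : ⟨⟨e,e⟩,⟨t,s⟩⟩ takes nork : ⟨e,e⟩ as argument, giving ⟨t,s⟩.
ombre : s — neither side's domain matches the other.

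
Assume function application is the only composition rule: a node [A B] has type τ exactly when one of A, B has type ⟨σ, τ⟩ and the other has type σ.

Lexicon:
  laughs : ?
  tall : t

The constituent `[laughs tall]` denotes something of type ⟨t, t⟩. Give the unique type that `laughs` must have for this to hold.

⟨t, ⟨t, t⟩⟩

[laughs tall] is required to be ⟨t, t⟩. tall : t cannot yield ⟨t, t⟩ as functor, so laughs : ⟨t, ⟨t, t⟩⟩.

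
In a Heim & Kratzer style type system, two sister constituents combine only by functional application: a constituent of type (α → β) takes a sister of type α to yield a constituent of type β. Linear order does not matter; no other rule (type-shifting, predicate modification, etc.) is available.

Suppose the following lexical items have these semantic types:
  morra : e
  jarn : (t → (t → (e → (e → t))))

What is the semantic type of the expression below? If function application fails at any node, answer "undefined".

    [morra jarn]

[morra jarn]: e and (t → (t → (e → (e → t)))) cannot combine by function application — type clash.

undefined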